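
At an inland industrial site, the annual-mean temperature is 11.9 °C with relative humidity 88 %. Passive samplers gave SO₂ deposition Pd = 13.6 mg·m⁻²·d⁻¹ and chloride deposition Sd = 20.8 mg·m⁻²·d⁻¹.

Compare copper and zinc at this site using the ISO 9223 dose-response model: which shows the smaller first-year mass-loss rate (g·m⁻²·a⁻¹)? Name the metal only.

copper: temperature factor f = -0.080·(1.9) = -0.1520
  Pd branch = 0.0053·Pd^0.26·e^(0.059·RH+f) = 1.614 μm/a
  Sd branch = 0.01025·Sd^0.27·e^(0.036·RH+0.049·T) = 0.9901 μm/a
  r_corr = 1.614 + 0.9901 = 2.604 μm/a
  mass loss = 2.604 μm/a × 8.96 g/cm³ = 23.33 g·m⁻²·a⁻¹
zinc: T>10 °C ⇒ hinge -0.071·(11.9−10) = -0.1349
  SO₂ term: 0.0129·13.6^0.44·exp(0.046·88-0.1349) = 2.036
  Sd branch = 0.0175·Sd^0.57·e^(0.008·RH+0.085·T) = 0.5487 μm/a
  sum: 2.036 + 0.5487 → r_corr = 2.585 μm/a
  mass loss = 2.585 μm/a × 7.14 g/cm³ = 18.46 g·m⁻²·a⁻¹
Ordering by g·m⁻²·a⁻¹: copper (23.3) > zinc (18.5)

zinc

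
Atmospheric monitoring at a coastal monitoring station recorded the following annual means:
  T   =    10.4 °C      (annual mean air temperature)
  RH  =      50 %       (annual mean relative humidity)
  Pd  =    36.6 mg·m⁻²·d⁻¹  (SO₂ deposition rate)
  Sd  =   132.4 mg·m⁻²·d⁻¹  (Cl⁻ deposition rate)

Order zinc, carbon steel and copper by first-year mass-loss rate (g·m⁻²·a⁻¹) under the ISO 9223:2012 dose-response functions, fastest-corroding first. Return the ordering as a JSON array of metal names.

zinc: f(T) = -0.071·(T−10) [T>10 °C] = -0.0284
  sulphur-dioxide contribution → 0.6096 μm/a
  chloride contribution → 1.024 μm/a
  total first-year rate 1.633 μm/a
  mass loss = 1.633 μm/a × 7.14 g/cm³ = 11.66 g·m⁻²·a⁻¹
carbon steel: temperature factor f = -0.054·(0.4) = -0.0216
  sulphur-dioxide contribution → 30.61 μm/a
  chloride contribution → 16.65 μm/a
  total first-year rate 47.26 μm/a
  mass loss = 47.26 μm/a × 7.85 g/cm³ = 371 g·m⁻²·a⁻¹
copper: temperature factor f = -0.080·(0.4) = -0.0320
  sulphur-dioxide contribution → 0.2501 μm/a
  chloride contribution → 0.3861 μm/a
  ⇒ r_corr(copper) = 0.6361 μm/a
  mass loss = 0.6361 μm/a × 8.96 g/cm³ = 5.7 g·m⁻²·a⁻¹
Ordering by g·m⁻²·a⁻¹: carbon steel (371) > zinc (11.7) > copper (5.7)

["carbon steel", "zinc", "copper"]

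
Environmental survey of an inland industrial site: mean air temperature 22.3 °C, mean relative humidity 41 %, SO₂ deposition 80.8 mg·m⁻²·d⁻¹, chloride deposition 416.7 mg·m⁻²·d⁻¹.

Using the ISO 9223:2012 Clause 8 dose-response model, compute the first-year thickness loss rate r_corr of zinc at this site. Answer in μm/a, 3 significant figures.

r_corr = 5.28 μm/a

zinc: f(T) = -0.071·(T−10) [T>10 °C] = -0.8733
  SO₂ term: 0.0129·80.8^0.44·exp(0.046·41-0.8733) = 0.2453
  Sd branch = 0.0175·Sd^0.57·e^(0.008·RH+0.085·T) = 5.035 μm/a
  r_corr = 0.2453 + 5.035 = 5.28 μm/a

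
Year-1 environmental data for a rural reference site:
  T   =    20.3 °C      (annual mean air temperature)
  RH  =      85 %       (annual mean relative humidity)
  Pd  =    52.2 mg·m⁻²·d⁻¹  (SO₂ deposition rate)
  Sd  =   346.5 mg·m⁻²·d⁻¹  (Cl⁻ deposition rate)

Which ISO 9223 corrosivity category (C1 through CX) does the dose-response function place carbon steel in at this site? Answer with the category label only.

carbon steel: temperature factor f = -0.054·(10.3) = -0.5562
  Pd branch = 1.77·Pd^0.52·e^(0.02·RH+f) = 43.44 μm/a
  Cl⁻ term: 0.102·346.5^0.62·exp(0.033·85+0.04·20.3) = 142.6
  sum: 43.44 + 142.6 → r_corr = 186 μm/a
ISO 9223 Table 2 (carbon steel): 80 < 186 ≤ 200 μm/a ⇒ C5

C5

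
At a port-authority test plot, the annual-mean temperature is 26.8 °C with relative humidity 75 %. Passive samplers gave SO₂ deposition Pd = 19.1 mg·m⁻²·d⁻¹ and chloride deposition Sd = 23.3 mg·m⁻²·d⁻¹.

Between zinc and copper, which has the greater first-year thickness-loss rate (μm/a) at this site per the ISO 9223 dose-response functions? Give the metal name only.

zinc

zinc: temperature factor f = -0.071·(16.8) = -1.1928
  sulphur-dioxide contribution → 0.4514 μm/a
  chloride contribution → 1.872 μm/a
  total first-year rate 2.323 μm/a
copper: T>10 °C ⇒ hinge -0.080·(26.8−10) = -1.3440
  sulphur-dioxide contribution → 0.2485 μm/a
  chloride contribution → 1.327 μm/a
  ⇒ r_corr(copper) = 1.575 μm/a
Ordering by μm/a: zinc (2.32) > copper (1.58)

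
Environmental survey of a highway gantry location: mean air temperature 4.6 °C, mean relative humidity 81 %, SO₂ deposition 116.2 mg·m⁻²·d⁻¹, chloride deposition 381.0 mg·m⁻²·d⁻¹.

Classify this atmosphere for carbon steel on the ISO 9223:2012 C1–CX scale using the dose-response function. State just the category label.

C5

carbon steel: f(T) = +0.150·(T−10) [T≤10 °C] = -0.8100
  SO₂ term: 1.77·116.2^0.52·exp(0.02·81-0.8100) = 47.17
  Sd branch = 0.102·Sd^0.62·e^(0.033·RH+0.04·T) = 70.72 μm/a
  r_corr = 47.17 + 70.72 = 117.9 μm/a
Category bounds: 80…200 μm/a bracket r_corr ⇒ C5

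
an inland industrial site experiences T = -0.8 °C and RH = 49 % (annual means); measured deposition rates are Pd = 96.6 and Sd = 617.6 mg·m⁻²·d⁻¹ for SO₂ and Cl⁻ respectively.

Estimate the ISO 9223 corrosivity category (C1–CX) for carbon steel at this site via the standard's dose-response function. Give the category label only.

C3

carbon steel: f(T) = +0.150·(T−10) [T≤10 °C] = -1.6200
  SO₂ term: 1.77·96.6^0.52·exp(0.02·49-1.6200) = 10.05
  Sd branch = 0.102·Sd^0.62·e^(0.033·RH+0.04·T) = 26.74 μm/a
  r_corr = 10.05 + 26.74 = 36.79 μm/a
ISO 9223 Table 2 (carbon steel): 25 < 36.8 ≤ 50 μm/a ⇒ C3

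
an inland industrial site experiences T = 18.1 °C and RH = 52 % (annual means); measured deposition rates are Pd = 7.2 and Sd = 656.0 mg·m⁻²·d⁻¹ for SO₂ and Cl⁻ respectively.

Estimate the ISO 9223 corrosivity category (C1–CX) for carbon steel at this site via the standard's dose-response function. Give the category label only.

C4

carbon steel: T>10 °C ⇒ hinge -0.054·(18.1−10) = -0.4374
  sulphur-dioxide contribution → 9.026 μm/a
  chloride contribution → 65.28 μm/a
  total first-year rate 74.3 μm/a
74.3 μm/a falls in (50, 80] for carbon steel → category C4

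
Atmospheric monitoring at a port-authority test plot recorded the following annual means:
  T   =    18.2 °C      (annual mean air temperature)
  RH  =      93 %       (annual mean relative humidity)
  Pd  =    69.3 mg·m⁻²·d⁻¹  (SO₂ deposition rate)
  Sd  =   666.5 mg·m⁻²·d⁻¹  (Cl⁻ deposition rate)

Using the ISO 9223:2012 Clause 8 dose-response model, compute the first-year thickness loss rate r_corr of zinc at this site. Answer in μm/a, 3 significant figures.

zinc: f(T) = -0.071·(T−10) [T>10 °C] = -0.5822
  SO₂ term: 0.0129·69.3^0.44·exp(0.046·93-0.5822) = 3.354
  Sd branch = 0.0175·Sd^0.57·e^(0.008·RH+0.085·T) = 7.04 μm/a
  r_corr = 3.354 + 7.04 = 10.39 μm/a

r_corr = 10.4 μm/a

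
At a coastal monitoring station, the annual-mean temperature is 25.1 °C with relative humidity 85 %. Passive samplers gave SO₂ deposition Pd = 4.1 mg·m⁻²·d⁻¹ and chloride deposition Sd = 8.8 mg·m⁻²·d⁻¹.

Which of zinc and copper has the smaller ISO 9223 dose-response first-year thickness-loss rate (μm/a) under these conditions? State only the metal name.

zinc

zinc: f(T) = -0.071·(T−10) [T>10 °C] = -1.0721
  SO₂ term: 0.0129·4.1^0.44·exp(0.046·85-1.0721) = 0.4099
  Sd branch = 0.0175·Sd^0.57·e^(0.008·RH+0.085·T) = 1.008 μm/a
  sum: 0.4099 + 1.008 → r_corr = 1.418 μm/a
copper: T>10 °C ⇒ hinge -0.080·(25.1−10) = -1.2080
  Pd branch = 0.0053·Pd^0.26·e^(0.059·RH+f) = 0.3443 μm/a
  Cl⁻ term: 0.01025·8.8^0.27·exp(0.036·85+0.049·25.1) = 1.345
  r_corr = 0.3443 + 1.345 = 1.69 μm/a
Ordering by μm/a: copper (1.69) > zinc (1.42)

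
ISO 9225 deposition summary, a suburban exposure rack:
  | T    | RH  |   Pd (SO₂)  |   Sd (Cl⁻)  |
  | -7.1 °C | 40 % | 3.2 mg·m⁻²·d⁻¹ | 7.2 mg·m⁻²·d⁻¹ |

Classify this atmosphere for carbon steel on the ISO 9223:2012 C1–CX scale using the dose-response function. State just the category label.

carbon steel: temperature factor f = +0.150·(-17.1) = -2.5650
  SO₂ term: 1.77·3.2^0.52·exp(0.02·40-2.5650) = 0.5548
  Sd branch = 0.102·Sd^0.62·e^(0.033·RH+0.04·T) = 0.9774 μm/a
  sum: 0.5548 + 0.9774 → r_corr = 1.532 μm/a
1.53 μm/a falls in (1.3, 25] for carbon steel → category C2

C2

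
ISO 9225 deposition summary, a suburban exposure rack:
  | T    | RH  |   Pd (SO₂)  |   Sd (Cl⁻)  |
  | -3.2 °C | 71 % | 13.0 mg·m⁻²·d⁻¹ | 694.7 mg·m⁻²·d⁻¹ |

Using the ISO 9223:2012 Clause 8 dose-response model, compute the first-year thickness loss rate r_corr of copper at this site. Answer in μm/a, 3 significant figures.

r_corr = 0.790 μm/a

copper: temperature factor f = +0.126·(-13.2) = -1.6632
  SO₂ term: 0.0053·13.0^0.26·exp(0.059·71-1.6632) = 0.1291
  Cl⁻ term: 0.01025·694.7^0.27·exp(0.036·71+0.049·-3.2) = 0.6606
  sum: 0.1291 + 0.6606 → r_corr = 0.7897 μm/a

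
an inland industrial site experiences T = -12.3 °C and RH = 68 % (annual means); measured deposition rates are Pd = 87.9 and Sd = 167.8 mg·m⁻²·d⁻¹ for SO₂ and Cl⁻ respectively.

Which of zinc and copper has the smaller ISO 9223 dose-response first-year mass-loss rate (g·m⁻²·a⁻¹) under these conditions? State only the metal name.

zinc: T≤10 °C ⇒ hinge +0.038·(-12.3−10) = -0.8474
  sulphur-dioxide contribution → 0.9045 μm/a
  chloride contribution → 0.1965 μm/a
  total first-year rate 1.101 μm/a
  mass loss = 1.101 μm/a × 7.14 g/cm³ = 7.861 g·m⁻²·a⁻¹
copper: T≤10 °C ⇒ hinge +0.126·(-12.3−10) = -2.8098
  sulphur-dioxide contribution → 0.05647 μm/a
  chloride contribution → 0.2587 μm/a
  ⇒ r_corr(copper) = 0.3152 μm/a
  mass loss = 0.3152 μm/a × 8.96 g/cm³ = 2.824 g·m⁻²·a⁻¹
Ordering by g·m⁻²·a⁻¹: zinc (7.86) > copper (2.82)

copper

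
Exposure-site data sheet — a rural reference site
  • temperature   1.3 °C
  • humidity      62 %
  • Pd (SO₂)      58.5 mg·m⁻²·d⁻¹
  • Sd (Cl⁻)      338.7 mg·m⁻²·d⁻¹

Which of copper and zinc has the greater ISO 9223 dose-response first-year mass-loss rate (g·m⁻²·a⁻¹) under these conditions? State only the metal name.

copper: f(T) = +0.126·(T−10) [T≤10 °C] = -1.0962
  SO₂ term: 0.0053·58.5^0.26·exp(0.059·62-1.0962) = 0.1978
  Cl⁻ term: 0.01025·338.7^0.27·exp(0.036·62+0.049·1.3) = 0.4907
  r_corr = 0.1978 + 0.4907 = 0.6885 μm/a
  mass loss = 0.6885 μm/a × 8.96 g/cm³ = 6.169 g·m⁻²·a⁻¹
zinc: temperature factor f = +0.038·(-8.7) = -0.3306
  Pd branch = 0.0129·Pd^0.44·e^(0.046·RH+f) = 0.962 μm/a
  Sd branch = 0.0175·Sd^0.57·e^(0.008·RH+0.085·T) = 0.888 μm/a
  sum: 0.962 + 0.888 → r_corr = 1.85 μm/a
  mass loss = 1.85 μm/a × 7.14 g/cm³ = 13.21 g·m⁻²·a⁻¹
Ordering by g·m⁻²·a⁻¹: zinc (13.2) > copper (6.17)

zinc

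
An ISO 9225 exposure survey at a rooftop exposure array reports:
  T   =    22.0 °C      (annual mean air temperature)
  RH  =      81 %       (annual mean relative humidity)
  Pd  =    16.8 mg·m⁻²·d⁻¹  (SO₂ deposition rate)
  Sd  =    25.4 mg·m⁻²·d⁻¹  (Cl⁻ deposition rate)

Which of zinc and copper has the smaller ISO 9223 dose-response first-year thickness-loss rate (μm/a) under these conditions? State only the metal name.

zinc: temperature factor f = -0.071·(12.0) = -0.8520
  SO₂ term: 0.0129·16.8^0.44·exp(0.046·81-0.8520) = 0.7905
  Cl⁻ term: 0.0175·25.4^0.57·exp(0.008·81+0.085·22.0) = 1.372
  r_corr = 0.7905 + 1.372 = 2.162 μm/a
copper: temperature factor f = -0.080·(12.0) = -0.9600
  SO₂ term: 0.0053·16.8^0.26·exp(0.059·81-0.9600) = 0.5028
  Sd branch = 0.01025·Sd^0.27·e^(0.036·RH+0.049·T) = 1.332 μm/a
  sum: 0.5028 + 1.332 → r_corr = 1.835 μm/a
Ordering by μm/a: zinc (2.16) > copper (1.84)

copper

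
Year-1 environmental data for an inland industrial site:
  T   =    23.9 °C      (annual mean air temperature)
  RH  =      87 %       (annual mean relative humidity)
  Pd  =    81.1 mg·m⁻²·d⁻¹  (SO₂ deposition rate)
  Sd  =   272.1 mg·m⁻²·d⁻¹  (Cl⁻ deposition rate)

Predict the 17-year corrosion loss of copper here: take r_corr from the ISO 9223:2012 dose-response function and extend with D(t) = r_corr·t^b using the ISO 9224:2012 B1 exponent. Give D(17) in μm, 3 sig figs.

D(17) = 28.9 μm

copper: T>10 °C ⇒ hinge -0.080·(23.9−10) = -1.1120
  sulphur-dioxide contribution → 0.9267 μm/a
  chloride contribution → 3.443 μm/a
  ⇒ r_corr(copper) = 4.369 μm/a
Long-term exponent b (ISO 9224 Table 2, B1) = 0.667
  D(17) = 4.369 × 17^0.667 = 4.369 × 6.618 = 28.92 μm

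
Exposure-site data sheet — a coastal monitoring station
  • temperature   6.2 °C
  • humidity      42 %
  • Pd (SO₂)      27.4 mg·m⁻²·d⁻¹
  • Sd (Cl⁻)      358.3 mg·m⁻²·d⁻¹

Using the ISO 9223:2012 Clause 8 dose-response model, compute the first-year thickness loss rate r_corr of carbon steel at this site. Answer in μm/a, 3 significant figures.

carbon steel: T≤10 °C ⇒ hinge +0.150·(6.2−10) = -0.5700
  Pd branch = 1.77·Pd^0.52·e^(0.02·RH+f) = 12.97 μm/a
  Cl⁻ term: 0.102·358.3^0.62·exp(0.033·42+0.04·6.2) = 20.04
  r_corr = 12.97 + 20.04 = 33.01 μm/a

r_corr = 33.0 μm/a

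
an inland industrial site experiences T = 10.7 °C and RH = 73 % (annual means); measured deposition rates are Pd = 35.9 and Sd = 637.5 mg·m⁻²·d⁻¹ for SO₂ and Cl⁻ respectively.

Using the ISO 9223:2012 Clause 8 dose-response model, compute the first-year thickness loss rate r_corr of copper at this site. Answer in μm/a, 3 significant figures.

r_corr = 2.31 μm/a

copper: f(T) = -0.080·(T−10) [T>10 °C] = -0.0560
  Pd branch = 0.0053·Pd^0.26·e^(0.059·RH+f) = 0.9436 μm/a
  Sd branch = 0.01025·Sd^0.27·e^(0.036·RH+0.049·T) = 1.371 μm/a
  r_corr = 0.9436 + 1.371 = 2.314 μm/a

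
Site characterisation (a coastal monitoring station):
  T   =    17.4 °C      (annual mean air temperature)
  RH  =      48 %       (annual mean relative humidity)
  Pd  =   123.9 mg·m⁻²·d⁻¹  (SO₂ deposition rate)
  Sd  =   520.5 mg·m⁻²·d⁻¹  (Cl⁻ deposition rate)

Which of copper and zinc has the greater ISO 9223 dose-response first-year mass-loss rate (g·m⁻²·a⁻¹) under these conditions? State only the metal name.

zinc

copper: f(T) = -0.080·(T−10) [T>10 °C] = -0.5920
  Pd branch = 0.0053·Pd^0.26·e^(0.059·RH+f) = 0.1743 μm/a
  Cl⁻ term: 0.01025·520.5^0.27·exp(0.036·48+0.049·17.4) = 0.7327
  r_corr = 0.1743 + 0.7327 = 0.907 μm/a
  mass loss = 0.907 μm/a × 8.96 g/cm³ = 8.126 g·m⁻²·a⁻¹
zinc: temperature factor f = -0.071·(7.4) = -0.5254
  Pd branch = 0.0129·Pd^0.44·e^(0.046·RH+f) = 0.5785 μm/a
  Sd branch = 0.0175·Sd^0.57·e^(0.008·RH+0.085·T) = 3.986 μm/a
  sum: 0.5785 + 3.986 → r_corr = 4.564 μm/a
  mass loss = 4.564 μm/a × 7.14 g/cm³ = 32.59 g·m⁻²·a⁻¹
Ordering by g·m⁻²·a⁻¹: zinc (32.6) > copper (8.13)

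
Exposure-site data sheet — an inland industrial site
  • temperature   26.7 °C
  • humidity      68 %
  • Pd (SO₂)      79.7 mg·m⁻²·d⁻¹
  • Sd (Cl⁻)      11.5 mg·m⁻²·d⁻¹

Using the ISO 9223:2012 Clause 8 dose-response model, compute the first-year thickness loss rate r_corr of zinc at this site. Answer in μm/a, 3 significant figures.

zinc: f(T) = -0.071·(T−10) [T>10 °C] = -1.1857
  SO₂ term: 0.0129·79.7^0.44·exp(0.046·68-1.1857) = 0.6177
  Cl⁻ term: 0.0175·11.5^0.57·exp(0.008·68+0.085·26.7) = 1.174
  r_corr = 0.6177 + 1.174 = 1.791 μm/a

r_corr = 1.79 μm/a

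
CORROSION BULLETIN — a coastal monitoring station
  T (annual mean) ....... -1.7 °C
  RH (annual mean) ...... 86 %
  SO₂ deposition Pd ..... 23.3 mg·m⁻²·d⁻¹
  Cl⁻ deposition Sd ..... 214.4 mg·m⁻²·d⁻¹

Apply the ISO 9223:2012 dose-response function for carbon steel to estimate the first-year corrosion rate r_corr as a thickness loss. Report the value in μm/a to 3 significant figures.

r_corr = 54.2 μm/a

carbon steel: temperature factor f = +0.150·(-11.7) = -1.7550
  SO₂ term: 1.77·23.3^0.52·exp(0.02·86-1.7550) = 8.786
  Cl⁻ term: 0.102·214.4^0.62·exp(0.033·86+0.04·-1.7) = 45.39
  sum: 8.786 + 45.39 → r_corr = 54.18 μm/a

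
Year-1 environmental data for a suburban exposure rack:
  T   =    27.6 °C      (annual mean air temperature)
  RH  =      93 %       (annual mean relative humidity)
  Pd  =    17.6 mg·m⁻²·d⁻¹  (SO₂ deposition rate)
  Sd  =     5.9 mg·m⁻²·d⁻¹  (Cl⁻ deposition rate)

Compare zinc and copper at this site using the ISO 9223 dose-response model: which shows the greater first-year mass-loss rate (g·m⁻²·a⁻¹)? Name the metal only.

zinc: f(T) = -0.071·(T−10) [T>10 °C] = -1.2496
  sulphur-dioxide contribution → 0.9415 μm/a
  chloride contribution → 1.058 μm/a
  total first-year rate 1.999 μm/a
  mass loss = 1.999 μm/a × 7.14 g/cm³ = 14.28 g·m⁻²·a⁻¹
copper: T>10 °C ⇒ hinge -0.080·(27.6−10) = -1.4080
  sulphur-dioxide contribution → 0.6601 μm/a
  chloride contribution → 1.821 μm/a
  total first-year rate 2.481 μm/a
  mass loss = 2.481 μm/a × 8.96 g/cm³ = 22.23 g·m⁻²·a⁻¹
Ordering by g·m⁻²·a⁻¹: copper (22.2) > zinc (14.3)

copper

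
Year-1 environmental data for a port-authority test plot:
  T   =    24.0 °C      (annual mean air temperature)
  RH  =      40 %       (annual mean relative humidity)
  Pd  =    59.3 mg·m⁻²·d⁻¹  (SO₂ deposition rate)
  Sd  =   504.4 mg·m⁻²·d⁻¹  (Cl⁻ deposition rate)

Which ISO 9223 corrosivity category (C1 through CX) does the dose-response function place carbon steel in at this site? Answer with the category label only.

carbon steel: f(T) = -0.054·(T−10) [T>10 °C] = -0.7560
  Pd branch = 1.77·Pd^0.52·e^(0.02·RH+f) = 15.46 μm/a
  Cl⁻ term: 0.102·504.4^0.62·exp(0.033·40+0.04·24.0) = 47.26
  sum: 15.46 + 47.26 → r_corr = 62.72 μm/a
Category bounds: 50…80 μm/a bracket r_corr ⇒ C4

C4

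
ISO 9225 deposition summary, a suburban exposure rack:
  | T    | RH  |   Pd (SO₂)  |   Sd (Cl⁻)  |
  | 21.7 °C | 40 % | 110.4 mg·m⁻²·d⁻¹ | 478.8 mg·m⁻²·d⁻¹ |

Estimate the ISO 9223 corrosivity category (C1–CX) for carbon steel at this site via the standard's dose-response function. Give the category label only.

C4

carbon steel: f(T) = -0.054·(T−10) [T>10 °C] = -0.6318
  sulphur-dioxide contribution → 24.17 μm/a
  chloride contribution → 41.74 μm/a
  ⇒ r_corr(carbon steel) = 65.91 μm/a
ISO 9223 Table 2 (carbon steel): 50 < 65.9 ≤ 80 μm/a ⇒ C4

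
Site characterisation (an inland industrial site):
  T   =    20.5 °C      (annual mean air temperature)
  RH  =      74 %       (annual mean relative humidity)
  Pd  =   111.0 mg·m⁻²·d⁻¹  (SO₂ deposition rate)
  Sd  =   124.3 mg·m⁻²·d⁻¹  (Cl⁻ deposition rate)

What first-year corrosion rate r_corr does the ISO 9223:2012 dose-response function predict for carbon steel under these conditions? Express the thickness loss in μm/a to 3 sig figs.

carbon steel: temperature factor f = -0.054·(10.5) = -0.5670
  sulphur-dioxide contribution → 51.06 μm/a
  chloride contribution → 52.95 μm/a
  ⇒ r_corr(carbon steel) = 104 μm/a

r_corr = 104 μm/a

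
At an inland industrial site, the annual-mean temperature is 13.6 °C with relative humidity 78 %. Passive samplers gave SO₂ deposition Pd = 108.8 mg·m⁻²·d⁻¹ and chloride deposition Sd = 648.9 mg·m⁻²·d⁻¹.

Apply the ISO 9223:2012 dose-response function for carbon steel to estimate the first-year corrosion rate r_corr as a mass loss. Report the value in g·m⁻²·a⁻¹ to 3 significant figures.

carbon steel: f(T) = -0.054·(T−10) [T>10 °C] = -0.1944
  sulphur-dioxide contribution → 79.45 μm/a
  chloride contribution → 127.7 μm/a
  total first-year rate 207.2 μm/a
Convert to mass loss: 207.2 μm/a × 7.85 g/cm³ = 1626 g·m⁻²·a⁻¹

r_corr = 1.63e+03 g·m⁻²·a⁻¹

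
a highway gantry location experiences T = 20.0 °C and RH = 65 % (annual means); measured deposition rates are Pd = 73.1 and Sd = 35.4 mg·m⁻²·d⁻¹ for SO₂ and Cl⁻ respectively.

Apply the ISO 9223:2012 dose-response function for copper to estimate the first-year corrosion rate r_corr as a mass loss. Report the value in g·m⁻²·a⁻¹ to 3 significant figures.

copper: T>10 °C ⇒ hinge -0.080·(20.0−10) = -0.8000
  SO₂ term: 0.0053·73.1^0.26·exp(0.059·65-0.8000) = 0.3365
  Sd branch = 0.01025·Sd^0.27·e^(0.036·RH+0.049·T) = 0.7427 μm/a
  sum: 0.3365 + 0.7427 → r_corr = 1.079 μm/a
Convert to mass loss: 1.079 μm/a × 8.96 g/cm³ = 9.67 g·m⁻²·a⁻¹

r_corr = 9.67 g·m⁻²·a⁻¹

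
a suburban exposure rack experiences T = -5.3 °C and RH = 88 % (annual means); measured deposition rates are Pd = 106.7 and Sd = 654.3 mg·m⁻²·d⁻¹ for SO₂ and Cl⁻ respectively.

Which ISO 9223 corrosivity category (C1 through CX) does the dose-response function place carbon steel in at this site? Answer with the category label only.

carbon steel: f(T) = +0.150·(T−10) [T≤10 °C] = -2.2950
  Pd branch = 1.77·Pd^0.52·e^(0.02·RH+f) = 11.76 μm/a
  Cl⁻ term: 0.102·654.3^0.62·exp(0.033·88+0.04·-5.3) = 83.85
  sum: 11.76 + 83.85 → r_corr = 95.61 μm/a
ISO 9223 Table 2 (carbon steel): 80 < 95.6 ≤ 200 μm/a ⇒ C5

C5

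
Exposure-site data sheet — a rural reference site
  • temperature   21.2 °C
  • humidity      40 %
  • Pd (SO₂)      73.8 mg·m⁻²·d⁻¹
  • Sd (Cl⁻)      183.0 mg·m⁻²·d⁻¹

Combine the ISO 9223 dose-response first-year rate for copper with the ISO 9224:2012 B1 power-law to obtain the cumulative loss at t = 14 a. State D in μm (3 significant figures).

copper: T>10 °C ⇒ hinge -0.080·(21.2−10) = -0.8960
  Pd branch = 0.0053·Pd^0.26·e^(0.059·RH+f) = 0.07011 μm/a
  Cl⁻ term: 0.01025·183.0^0.27·exp(0.036·40+0.049·21.2) = 0.499
  sum: 0.07011 + 0.499 → r_corr = 0.5691 μm/a
Long-term exponent b (ISO 9224 Table 2, B1) = 0.667
  D(14) = 0.5691 × 14^0.667 = 0.5691 × 5.814 = 3.309 μm

D(14) = 3.31 μm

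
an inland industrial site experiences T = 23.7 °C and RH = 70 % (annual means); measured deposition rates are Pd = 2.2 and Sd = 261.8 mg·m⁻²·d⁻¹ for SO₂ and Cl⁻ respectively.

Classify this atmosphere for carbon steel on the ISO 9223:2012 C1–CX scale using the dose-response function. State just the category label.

C5

carbon steel: f(T) = -0.054·(T−10) [T>10 °C] = -0.7398
  Pd branch = 1.77·Pd^0.52·e^(0.02·RH+f) = 5.161 μm/a
  Cl⁻ term: 0.102·261.8^0.62·exp(0.033·70+0.04·23.7) = 83.69
  r_corr = 5.161 + 83.69 = 88.85 μm/a
88.9 μm/a falls in (80, 200] for carbon steel → category C5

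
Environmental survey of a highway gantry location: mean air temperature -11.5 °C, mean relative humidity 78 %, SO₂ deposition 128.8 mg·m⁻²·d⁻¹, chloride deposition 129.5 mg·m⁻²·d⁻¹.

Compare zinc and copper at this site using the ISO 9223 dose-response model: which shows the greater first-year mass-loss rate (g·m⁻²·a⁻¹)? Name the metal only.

zinc: f(T) = +0.038·(T−10) [T≤10 °C] = -0.8170
  SO₂ term: 0.0129·128.8^0.44·exp(0.046·78-0.8170) = 1.747
  Cl⁻ term: 0.0175·129.5^0.57·exp(0.008·78+0.085·-11.5) = 0.1966
  r_corr = 1.747 + 0.1966 = 1.944 μm/a
  mass loss = 1.944 μm/a × 7.14 g/cm³ = 13.88 g·m⁻²·a⁻¹
copper: f(T) = +0.126·(T−10) [T≤10 °C] = -2.7090
  SO₂ term: 0.0053·128.8^0.26·exp(0.059·78-2.7090) = 0.1244
  Sd branch = 0.01025·Sd^0.27·e^(0.036·RH+0.049·T) = 0.3596 μm/a
  sum: 0.1244 + 0.3596 → r_corr = 0.484 μm/a
  mass loss = 0.484 μm/a × 8.96 g/cm³ = 4.337 g·m⁻²·a⁻¹
Ordering by g·m⁻²·a⁻¹: zinc (13.9) > copper (4.34)

zinc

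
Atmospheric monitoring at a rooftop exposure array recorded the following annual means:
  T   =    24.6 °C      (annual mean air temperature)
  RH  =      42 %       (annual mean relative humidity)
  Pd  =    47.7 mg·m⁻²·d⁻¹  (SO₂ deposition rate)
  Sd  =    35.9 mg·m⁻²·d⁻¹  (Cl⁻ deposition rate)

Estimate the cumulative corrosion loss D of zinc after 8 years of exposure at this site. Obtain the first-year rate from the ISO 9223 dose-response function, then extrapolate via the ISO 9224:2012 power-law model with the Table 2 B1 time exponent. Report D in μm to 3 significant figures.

D(8) = 9.21 μm

zinc: T>10 °C ⇒ hinge -0.071·(24.6−10) = -1.0366
  Pd branch = 0.0129·Pd^0.44·e^(0.046·RH+f) = 0.173 μm/a
  Cl⁻ term: 0.0175·35.9^0.57·exp(0.008·42+0.085·24.6) = 1.526
  r_corr = 0.173 + 1.526 = 1.699 μm/a
Power-law: D(8) = r_corr · 8^0.813
  D(8) = 1.699 × 8^0.813 = 1.699 × 5.423 = 9.211 μm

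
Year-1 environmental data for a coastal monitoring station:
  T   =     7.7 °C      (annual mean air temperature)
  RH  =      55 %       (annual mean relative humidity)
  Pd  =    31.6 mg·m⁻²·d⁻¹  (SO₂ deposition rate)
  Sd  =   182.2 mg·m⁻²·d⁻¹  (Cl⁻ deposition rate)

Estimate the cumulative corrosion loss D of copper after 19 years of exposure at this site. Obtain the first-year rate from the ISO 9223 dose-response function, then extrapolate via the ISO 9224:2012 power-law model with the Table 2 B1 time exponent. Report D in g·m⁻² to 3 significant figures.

copper: temperature factor f = +0.126·(-2.3) = -0.2898
  sulphur-dioxide contribution → 0.2498 μm/a
  chloride contribution → 0.4414 μm/a
  ⇒ r_corr(copper) = 0.6912 μm/a
ISO 9224: D(t) = r_corr · t^b with b = 0.667 (copper, B1)
  D(19) = 0.6912 × 19^0.667 = 0.6912 × 7.127 = 4.927 μm
  Mass loss = 4.927 μm × 8.96 g/cm³ = 44.14 g·m⁻²

D(19) = 44.1 g·m⁻²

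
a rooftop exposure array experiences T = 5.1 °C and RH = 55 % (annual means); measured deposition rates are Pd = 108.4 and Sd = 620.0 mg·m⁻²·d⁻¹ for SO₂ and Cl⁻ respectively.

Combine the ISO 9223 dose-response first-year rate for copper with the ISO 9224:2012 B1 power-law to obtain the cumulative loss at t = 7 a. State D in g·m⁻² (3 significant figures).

D(7) = 25.9 g·m⁻²

copper: temperature factor f = +0.126·(-4.9) = -0.6174
  SO₂ term: 0.0053·108.4^0.26·exp(0.059·55-0.6174) = 0.248
  Sd branch = 0.01025·Sd^0.27·e^(0.036·RH+0.049·T) = 0.5409 μm/a
  sum: 0.248 + 0.5409 → r_corr = 0.7889 μm/a
Power-law: D(7) = r_corr · 7^0.667
  D(7) = 0.7889 × 7^0.667 = 0.7889 × 3.662 = 2.889 μm
  Mass loss = 2.889 μm × 8.96 g/cm³ = 25.88 g·m⁻²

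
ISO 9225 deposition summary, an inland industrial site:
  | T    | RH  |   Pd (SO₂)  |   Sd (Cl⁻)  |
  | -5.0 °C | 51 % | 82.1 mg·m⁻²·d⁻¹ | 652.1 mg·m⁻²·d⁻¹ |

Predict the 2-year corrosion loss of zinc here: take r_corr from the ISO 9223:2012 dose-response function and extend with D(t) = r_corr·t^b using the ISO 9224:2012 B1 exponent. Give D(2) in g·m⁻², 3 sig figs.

zinc: T≤10 °C ⇒ hinge +0.038·(-5.0−10) = -0.5700
  SO₂ term: 0.0129·82.1^0.44·exp(0.046·51-0.5700) = 0.5299
  Sd branch = 0.0175·Sd^0.57·e^(0.008·RH+0.085·T) = 0.6915 μm/a
  sum: 0.5299 + 0.6915 → r_corr = 1.221 μm/a
Power-law: D(2) = r_corr · 2^0.813
  D(2) = 1.221 × 2^0.813 = 1.221 × 1.757 = 2.146 μm
  Mass loss = 2.146 μm × 7.14 g/cm³ = 15.32 g·m⁻²

D(2) = 15.3 g·m⁻²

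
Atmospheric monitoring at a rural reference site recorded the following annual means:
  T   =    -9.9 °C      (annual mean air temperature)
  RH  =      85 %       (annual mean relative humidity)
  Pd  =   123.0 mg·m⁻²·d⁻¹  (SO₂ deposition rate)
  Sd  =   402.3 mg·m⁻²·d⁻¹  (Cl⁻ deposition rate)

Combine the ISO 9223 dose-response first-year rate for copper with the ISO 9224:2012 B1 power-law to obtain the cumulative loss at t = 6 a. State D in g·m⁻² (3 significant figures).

copper: T≤10 °C ⇒ hinge +0.126·(-9.9−10) = -2.5074
  Pd branch = 0.0053·Pd^0.26·e^(0.059·RH+f) = 0.2273 μm/a
  Sd branch = 0.01025·Sd^0.27·e^(0.036·RH+0.049·T) = 0.6795 μm/a
  r_corr = 0.2273 + 0.6795 = 0.9069 μm/a
Long-term exponent b (ISO 9224 Table 2, B1) = 0.667
  D(6) = 0.9069 × 6^0.667 = 0.9069 × 3.304 = 2.996 μm
  Mass loss = 2.996 μm × 8.96 g/cm³ = 26.85 g·m⁻²

D(6) = 26.8 g·m⁻²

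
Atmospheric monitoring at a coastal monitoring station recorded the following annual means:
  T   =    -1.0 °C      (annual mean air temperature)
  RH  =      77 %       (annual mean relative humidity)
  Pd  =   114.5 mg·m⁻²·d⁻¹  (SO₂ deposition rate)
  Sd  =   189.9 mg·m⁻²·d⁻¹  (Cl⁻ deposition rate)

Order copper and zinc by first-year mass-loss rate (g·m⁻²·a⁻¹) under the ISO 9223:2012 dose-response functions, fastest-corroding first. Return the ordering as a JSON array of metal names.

copper: f(T) = +0.126·(T−10) [T≤10 °C] = -1.3860
  sulphur-dioxide contribution → 0.4272 μm/a
  chloride contribution → 0.6434 μm/a
  total first-year rate 1.071 μm/a
  mass loss = 1.071 μm/a × 8.96 g/cm³ = 9.593 g·m⁻²·a⁻¹
zinc: T≤10 °C ⇒ hinge +0.038·(-1.0−10) = -0.4180
  sulphur-dioxide contribution → 2.362 μm/a
  chloride contribution → 0.5921 μm/a
  ⇒ r_corr(zinc) = 2.954 μm/a
  mass loss = 2.954 μm/a × 7.14 g/cm³ = 21.09 g·m⁻²·a⁻¹
Ordering by g·m⁻²·a⁻¹: zinc (21.1) > copper (9.59)

["zinc", "copper"]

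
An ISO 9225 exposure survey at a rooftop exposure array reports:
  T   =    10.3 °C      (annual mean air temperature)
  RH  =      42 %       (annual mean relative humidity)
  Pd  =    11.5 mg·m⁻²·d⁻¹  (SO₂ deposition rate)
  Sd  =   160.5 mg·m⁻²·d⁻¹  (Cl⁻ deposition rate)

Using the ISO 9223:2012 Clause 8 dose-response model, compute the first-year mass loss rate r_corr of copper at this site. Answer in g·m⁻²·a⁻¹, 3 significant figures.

r_corr = 3.76 g·m⁻²·a⁻¹

copper: f(T) = -0.080·(T−10) [T>10 °C] = -0.0240
  SO₂ term: 0.0053·11.5^0.26·exp(0.059·42-0.0240) = 0.1164
  Cl⁻ term: 0.01025·160.5^0.27·exp(0.036·42+0.049·10.3) = 0.3034
  r_corr = 0.1164 + 0.3034 = 0.4198 μm/a
Convert to mass loss: 0.4198 μm/a × 8.96 g/cm³ = 3.761 g·m⁻²·a⁻¹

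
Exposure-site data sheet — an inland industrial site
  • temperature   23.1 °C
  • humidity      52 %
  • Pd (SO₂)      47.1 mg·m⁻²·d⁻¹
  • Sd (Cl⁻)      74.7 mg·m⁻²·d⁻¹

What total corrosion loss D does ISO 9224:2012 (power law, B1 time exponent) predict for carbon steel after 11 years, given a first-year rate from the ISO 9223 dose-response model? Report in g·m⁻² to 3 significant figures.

carbon steel: T>10 °C ⇒ hinge -0.054·(23.1−10) = -0.7074
  SO₂ term: 1.77·47.1^0.52·exp(0.02·52-0.7074) = 18.3
  Cl⁻ term: 0.102·74.7^0.62·exp(0.033·52+0.04·23.1) = 20.73
  sum: 18.3 + 20.73 → r_corr = 39.03 μm/a
Power-law: D(11) = r_corr · 11^0.523
  D(11) = 39.03 × 11^0.523 = 39.03 × 3.505 = 136.8 μm
  Mass loss = 136.8 μm × 7.85 g/cm³ = 1074 g·m⁻²

D(11) = 1.07e+03 g·m⁻²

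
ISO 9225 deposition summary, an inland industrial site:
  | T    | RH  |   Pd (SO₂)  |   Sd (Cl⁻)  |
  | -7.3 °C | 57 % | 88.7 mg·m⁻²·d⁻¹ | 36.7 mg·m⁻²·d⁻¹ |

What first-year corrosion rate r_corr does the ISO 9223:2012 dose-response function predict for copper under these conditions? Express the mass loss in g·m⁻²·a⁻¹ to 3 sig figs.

copper: T≤10 °C ⇒ hinge +0.126·(-7.3−10) = -2.1798
  SO₂ term: 0.0053·88.7^0.26·exp(0.059·57-2.1798) = 0.05554
  Sd branch = 0.01025·Sd^0.27·e^(0.036·RH+0.049·T) = 0.1476 μm/a
  sum: 0.05554 + 0.1476 → r_corr = 0.2031 μm/a
Convert to mass loss: 0.2031 μm/a × 8.96 g/cm³ = 1.82 g·m⁻²·a⁻¹

r_corr = 1.82 g·m⁻²·a⁻¹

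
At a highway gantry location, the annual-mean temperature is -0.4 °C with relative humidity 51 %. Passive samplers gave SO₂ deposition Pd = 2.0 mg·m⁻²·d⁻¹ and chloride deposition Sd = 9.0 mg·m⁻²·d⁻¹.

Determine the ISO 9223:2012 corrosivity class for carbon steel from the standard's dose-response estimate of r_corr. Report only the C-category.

carbon steel: temperature factor f = +0.150·(-10.4) = -1.5600
  sulphur-dioxide contribution → 1.479 μm/a
  chloride contribution → 2.11 μm/a
  total first-year rate 3.589 μm/a
3.59 μm/a falls in (1.3, 25] for carbon steel → category C2

C2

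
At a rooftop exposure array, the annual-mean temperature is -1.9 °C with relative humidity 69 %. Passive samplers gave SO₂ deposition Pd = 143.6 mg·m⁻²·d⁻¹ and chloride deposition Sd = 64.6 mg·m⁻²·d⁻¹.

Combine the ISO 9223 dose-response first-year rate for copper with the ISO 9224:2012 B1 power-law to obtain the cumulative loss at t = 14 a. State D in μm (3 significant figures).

copper: T≤10 °C ⇒ hinge +0.126·(-1.9−10) = -1.4994
  sulphur-dioxide contribution → 0.2523 μm/a
  chloride contribution → 0.345 μm/a
  total first-year rate 0.5973 μm/a
ISO 9224: D(t) = r_corr · t^b with b = 0.667 (copper, B1)
  D(14) = 0.5973 × 14^0.667 = 0.5973 × 5.814 = 3.473 μm

D(14) = 3.47 μm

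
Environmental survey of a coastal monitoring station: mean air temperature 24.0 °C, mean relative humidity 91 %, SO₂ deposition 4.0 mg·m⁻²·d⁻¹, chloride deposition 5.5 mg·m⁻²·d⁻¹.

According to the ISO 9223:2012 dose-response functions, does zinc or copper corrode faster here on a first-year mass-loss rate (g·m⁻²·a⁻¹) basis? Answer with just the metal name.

copper

zinc: f(T) = -0.071·(T−10) [T>10 °C] = -0.9940
  SO₂ term: 0.0129·4.0^0.44·exp(0.046·91-0.9940) = 0.5778
  Sd branch = 0.0175·Sd^0.57·e^(0.008·RH+0.085·T) = 0.7365 μm/a
  sum: 0.5778 + 0.7365 → r_corr = 1.314 μm/a
  mass loss = 1.314 μm/a × 7.14 g/cm³ = 9.384 g·m⁻²·a⁻¹
copper: f(T) = -0.080·(T−10) [T>10 °C] = -1.1200
  Pd branch = 0.0053·Pd^0.26·e^(0.059·RH+f) = 0.5323 μm/a
  Sd branch = 0.01025·Sd^0.27·e^(0.036·RH+0.049·T) = 1.393 μm/a
  r_corr = 0.5323 + 1.393 = 1.926 μm/a
  mass loss = 1.926 μm/a × 8.96 g/cm³ = 17.25 g·m⁻²·a⁻¹
Ordering by g·m⁻²·a⁻¹: copper (17.3) > zinc (9.38)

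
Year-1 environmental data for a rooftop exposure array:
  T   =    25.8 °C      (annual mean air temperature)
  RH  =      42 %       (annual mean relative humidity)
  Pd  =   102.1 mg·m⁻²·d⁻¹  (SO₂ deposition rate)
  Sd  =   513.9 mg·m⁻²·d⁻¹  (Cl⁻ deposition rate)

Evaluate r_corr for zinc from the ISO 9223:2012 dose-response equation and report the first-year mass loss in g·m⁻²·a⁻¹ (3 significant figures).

zinc: f(T) = -0.071·(T−10) [T>10 °C] = -1.1218
  SO₂ term: 0.0129·102.1^0.44·exp(0.046·42-1.1218) = 0.222
  Sd branch = 0.0175·Sd^0.57·e^(0.008·RH+0.085·T) = 7.701 μm/a
  r_corr = 0.222 + 7.701 = 7.923 μm/a
Convert to mass loss: 7.923 μm/a × 7.14 g/cm³ = 56.57 g·m⁻²·a⁻¹

r_corr = 56.6 g·m⁻²·a⁻¹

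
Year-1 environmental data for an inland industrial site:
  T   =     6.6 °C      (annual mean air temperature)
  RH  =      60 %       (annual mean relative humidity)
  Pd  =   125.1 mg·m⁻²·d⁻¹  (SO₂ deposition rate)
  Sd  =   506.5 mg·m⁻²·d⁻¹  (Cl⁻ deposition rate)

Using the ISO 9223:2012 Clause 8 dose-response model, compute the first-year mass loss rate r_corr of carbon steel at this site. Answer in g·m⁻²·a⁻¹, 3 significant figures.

carbon steel: T≤10 °C ⇒ hinge +0.150·(6.6−10) = -0.5100
  Pd branch = 1.77·Pd^0.52·e^(0.02·RH+f) = 43.47 μm/a
  Sd branch = 0.102·Sd^0.62·e^(0.033·RH+0.04·T) = 45.71 μm/a
  r_corr = 43.47 + 45.71 = 89.18 μm/a
Convert to mass loss: 89.18 μm/a × 7.85 g/cm³ = 700.1 g·m⁻²·a⁻¹

r_corr = 700 g·m⁻²·a⁻¹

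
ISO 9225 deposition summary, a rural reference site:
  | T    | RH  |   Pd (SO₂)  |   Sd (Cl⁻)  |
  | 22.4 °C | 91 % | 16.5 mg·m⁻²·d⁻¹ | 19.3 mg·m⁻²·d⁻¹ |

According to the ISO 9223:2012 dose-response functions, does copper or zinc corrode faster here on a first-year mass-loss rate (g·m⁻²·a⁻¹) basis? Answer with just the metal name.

copper

copper: temperature factor f = -0.080·(12.4) = -0.9920
  Pd branch = 0.0053·Pd^0.26·e^(0.059·RH+f) = 0.8744 μm/a
  Cl⁻ term: 0.01025·19.3^0.27·exp(0.036·91+0.049·22.4) = 1.808
  sum: 0.8744 + 1.808 → r_corr = 2.683 μm/a
  mass loss = 2.683 μm/a × 8.96 g/cm³ = 24.04 g·m⁻²·a⁻¹
zinc: T>10 °C ⇒ hinge -0.071·(22.4−10) = -0.8804
  Pd branch = 0.0129·Pd^0.44·e^(0.046·RH+f) = 1.207 μm/a
  Sd branch = 0.0175·Sd^0.57·e^(0.008·RH+0.085·T) = 1.315 μm/a
  r_corr = 1.207 + 1.315 = 2.522 μm/a
  mass loss = 2.522 μm/a × 7.14 g/cm³ = 18.01 g·m⁻²·a⁻¹
Ordering by g·m⁻²·a⁻¹: copper (24) > zinc (18)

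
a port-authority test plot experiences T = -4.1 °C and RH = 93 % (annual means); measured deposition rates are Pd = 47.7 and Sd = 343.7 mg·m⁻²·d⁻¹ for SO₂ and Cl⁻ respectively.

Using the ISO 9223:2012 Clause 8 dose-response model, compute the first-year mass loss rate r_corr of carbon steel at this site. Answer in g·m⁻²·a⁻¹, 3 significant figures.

carbon steel: f(T) = +0.150·(T−10) [T≤10 °C] = -2.1150
  sulphur-dioxide contribution → 10.23 μm/a
  chloride contribution → 69.61 μm/a
  ⇒ r_corr(carbon steel) = 79.84 μm/a
Convert to mass loss: 79.84 μm/a × 7.85 g/cm³ = 626.8 g·m⁻²·a⁻¹

r_corr = 627 g·m⁻²·a⁻¹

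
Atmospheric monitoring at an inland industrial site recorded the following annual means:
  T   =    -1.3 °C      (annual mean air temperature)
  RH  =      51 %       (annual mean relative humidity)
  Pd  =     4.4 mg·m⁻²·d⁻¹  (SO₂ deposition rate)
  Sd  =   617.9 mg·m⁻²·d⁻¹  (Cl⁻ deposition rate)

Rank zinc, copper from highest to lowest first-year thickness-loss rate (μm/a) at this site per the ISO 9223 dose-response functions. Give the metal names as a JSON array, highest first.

["zinc", "copper"]

zinc: temperature factor f = +0.038·(-11.3) = -0.4294
  SO₂ term: 0.0129·4.4^0.44·exp(0.046·51-0.4294) = 0.1683
  Sd branch = 0.0175·Sd^0.57·e^(0.008·RH+0.085·T) = 0.9185 μm/a
  sum: 0.1683 + 0.9185 → r_corr = 1.087 μm/a
copper: T≤10 °C ⇒ hinge +0.126·(-1.3−10) = -1.4238
  SO₂ term: 0.0053·4.4^0.26·exp(0.059·51-1.4238) = 0.03802
  Cl⁻ term: 0.01025·617.9^0.27·exp(0.036·51+0.049·-1.3) = 0.342
  sum: 0.03802 + 0.342 → r_corr = 0.38 μm/a
Ordering by μm/a: zinc (1.09) > copper (0.38)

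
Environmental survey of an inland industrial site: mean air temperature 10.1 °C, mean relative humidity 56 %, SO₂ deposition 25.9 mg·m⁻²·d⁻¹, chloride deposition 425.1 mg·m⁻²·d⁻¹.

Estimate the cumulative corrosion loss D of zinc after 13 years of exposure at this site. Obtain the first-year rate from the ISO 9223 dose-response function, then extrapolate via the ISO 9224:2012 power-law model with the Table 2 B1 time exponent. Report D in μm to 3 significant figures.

zinc: T>10 °C ⇒ hinge -0.071·(10.1−10) = -0.0071
  sulphur-dioxide contribution → 0.7049 μm/a
  chloride contribution → 2.036 μm/a
  total first-year rate 2.74 μm/a
Long-term exponent b (ISO 9224 Table 2, B1) = 0.813
  D(13) = 2.74 × 13^0.813 = 2.74 × 8.047 = 22.05 μm

D(13) = 22.1 μm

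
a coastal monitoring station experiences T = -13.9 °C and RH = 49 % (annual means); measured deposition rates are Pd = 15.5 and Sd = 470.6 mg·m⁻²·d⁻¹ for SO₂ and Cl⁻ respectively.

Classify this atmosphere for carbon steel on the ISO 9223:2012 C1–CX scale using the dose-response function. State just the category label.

carbon steel: temperature factor f = +0.150·(-23.9) = -3.5850
  Pd branch = 1.77·Pd^0.52·e^(0.02·RH+f) = 0.544 μm/a
  Sd branch = 0.102·Sd^0.62·e^(0.033·RH+0.04·T) = 13.38 μm/a
  sum: 0.544 + 13.38 → r_corr = 13.92 μm/a
ISO 9223 Table 2 (carbon steel): 1.3 < 13.9 ≤ 25 μm/a ⇒ C2

C2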